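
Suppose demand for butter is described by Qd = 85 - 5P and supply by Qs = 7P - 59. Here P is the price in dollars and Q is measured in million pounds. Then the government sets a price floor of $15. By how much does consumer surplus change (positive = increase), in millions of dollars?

-52.5

Without the control the market clears where 85 - 5P = 7P - 59, i.e. P* = 12 and Q* = 25.
Because the floor (15) lies above the market-clearing price, it is binding.
At P = 15: Qd = 85 - 5·15 = 10 and Qs = 7·15 - 59 = 46.
Consumer surplus without the control is ½ · (17 - 12) · 25 = 62.5.
With the floor, consumers buy 10 units at 15, so CS = ½ · (17 - 15) · 10 = 10.
Change in consumer surplus = 10 - 62.5 = -52.5.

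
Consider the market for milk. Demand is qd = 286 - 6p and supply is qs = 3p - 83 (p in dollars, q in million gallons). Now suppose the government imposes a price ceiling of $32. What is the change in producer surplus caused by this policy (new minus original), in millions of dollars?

Setting quantity demanded equal to quantity supplied, 286 - 6p = 3p - 83, gives p* = 41 and q* = 40.
Because the ceiling (32) lies below the market-clearing price, it is binding.
At p = 32: qd = 286 - 6·32 = 94 and qs = 3·32 - 83 = 13.
Producer surplus without the control is ½ · (41 - 83/3) · 40 = 800/3.
With the ceiling, producers sell 13 units at 32, so PS = ½ · (32 - 83/3) · 13 = 169/6.
Change in producer surplus = 169/6 - 800/3 = -238.5.

-238.5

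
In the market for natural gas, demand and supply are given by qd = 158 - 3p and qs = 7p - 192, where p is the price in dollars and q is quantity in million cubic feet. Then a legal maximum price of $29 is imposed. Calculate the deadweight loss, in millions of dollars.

420

Setting quantity demanded equal to quantity supplied, 158 - 3p = 7p - 192, gives p* = 35 and q* = 53.
The ceiling of 29 is below the equilibrium price 35, so it binds.
At p = 29: qd = 158 - 3·29 = 71 and qs = 7·29 - 192 = 11.
Quantity traded falls to 11. At q = 11 the demand price is (158 - 11)/3 = 49 and the supply price is (192 + 11)/7 = 29.
Deadweight loss = ½ · (49 - 29) · (53 - 11) = ½ · 20 · 42 = 420.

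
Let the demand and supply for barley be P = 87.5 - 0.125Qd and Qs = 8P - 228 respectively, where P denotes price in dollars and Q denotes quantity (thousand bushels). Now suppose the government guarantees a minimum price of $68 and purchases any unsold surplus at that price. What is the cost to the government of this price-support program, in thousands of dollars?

Rearranging demand gives Qd = 700 - 8P. Setting quantity demanded equal to quantity supplied, 700 - 8P = 8P - 228, gives P* = 58 and Q* = 236.
Because the floor (68) lies above the market-clearing price, it is binding.
At P = 68: Qd = 700 - 8·68 = 156 and Qs = 8·68 - 228 = 316.
Surplus = Qs - Qd = 160.
Government expenditure = surplus × support price = 160 × 68 = 10880.

10880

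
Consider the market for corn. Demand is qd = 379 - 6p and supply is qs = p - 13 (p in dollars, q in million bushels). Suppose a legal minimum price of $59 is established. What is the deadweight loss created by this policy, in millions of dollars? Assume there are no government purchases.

Without the control the market clears where 379 - 6p = p - 13, i.e. p* = 56 and q* = 43.
Because the floor (59) lies above the market-clearing price, it is binding.
At p = 59: qd = 379 - 6·59 = 25 and qs = 59 - 13 = 46.
Quantity traded falls to 25. At q = 25 the demand price is (379 - 25)/6 = 59 and the supply price is 13 + 25 = 38.
Deadweight loss = ½ · (59 - 38) · (43 - 25) = ½ · 21 · 18 = 189.

189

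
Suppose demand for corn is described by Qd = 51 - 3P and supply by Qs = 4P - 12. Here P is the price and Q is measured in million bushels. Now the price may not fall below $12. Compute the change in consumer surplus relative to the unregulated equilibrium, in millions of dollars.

-58.5

Setting quantity demanded equal to quantity supplied, 51 - 3P = 4P - 12, gives P* = 9 and Q* = 24.
The floor of 12 is above the equilibrium price 9, so it binds.
At P = 12: Qd = 51 - 3·12 = 15 and Qs = 4·12 - 12 = 36.
Consumer surplus without the control is ½ · (17 - 9) · 24 = 96.
With the floor, consumers buy 15 units at 12, so CS = ½ · (17 - 12) · 15 = 37.5.
Change in consumer surplus = 37.5 - 96 = -58.5.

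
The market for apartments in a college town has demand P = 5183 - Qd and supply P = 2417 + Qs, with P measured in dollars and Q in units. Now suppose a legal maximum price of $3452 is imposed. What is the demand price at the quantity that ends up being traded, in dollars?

4148

Rearranging demand gives Qd = 5183 - P; rearranging supply gives Qs = P - 2417. In a free market, 5183 - P = P - 2417 gives the equilibrium P* = 3800, Q* = 1383.
Because the ceiling (3452) lies below the market-clearing price, it is binding.
At P = 3452: Qd = 5183 - 3452 = 1731 and Qs = 3452 - 2417 = 1035.
Only 1035 units reach the market. On the demand curve, the marginal buyer's willingness to pay at Q = 1035 is (5183 - 1035) = 4148.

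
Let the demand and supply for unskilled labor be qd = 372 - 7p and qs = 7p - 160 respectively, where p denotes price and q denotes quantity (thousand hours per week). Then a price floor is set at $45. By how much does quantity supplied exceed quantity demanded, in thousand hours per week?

98

Equilibrium: 372 - 7p = 7p - 160, so 532 = 14p and p* = 38, q* = 106.
The floor of 45 is above the equilibrium price 38, so it binds.
At p = 45: qd = 372 - 7·45 = 57 and qs = 7·45 - 160 = 155.
Surplus = qs - qd = 155 - 57 = 98.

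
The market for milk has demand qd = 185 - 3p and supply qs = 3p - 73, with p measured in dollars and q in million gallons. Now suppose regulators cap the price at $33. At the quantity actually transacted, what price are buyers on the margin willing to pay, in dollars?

53

In a free market, 185 - 3p = 3p - 73 gives the equilibrium p* = 43, q* = 56.
Since 33 < 43, the ceiling is binding.
At p = 33: qd = 185 - 3·33 = 86 and qs = 3·33 - 73 = 26.
Only 26 units reach the market. On the demand curve, the marginal buyer's willingness to pay at q = 26 is (185 - 26)/3 = 53.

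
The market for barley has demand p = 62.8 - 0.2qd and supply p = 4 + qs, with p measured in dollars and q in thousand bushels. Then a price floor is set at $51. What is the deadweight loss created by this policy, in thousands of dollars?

0

Rearranging demand gives qd = 314 - 5p; rearranging supply gives qs = p - 4. Equilibrium: 314 - 5p = p - 4, so 318 = 6p and p* = 53, q* = 49.
The floor of 51 is below the equilibrium price 53, so it is not binding; the market clears at p* = 53, q* = 49.
Since the control does not bind, no trades are prevented and deadweight loss is zero.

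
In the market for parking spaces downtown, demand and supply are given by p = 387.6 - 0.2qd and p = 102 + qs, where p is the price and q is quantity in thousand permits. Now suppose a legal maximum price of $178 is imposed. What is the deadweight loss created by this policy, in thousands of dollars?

Rearranging demand gives qd = 1938 - 5p; rearranging supply gives qs = p - 102. Equilibrium: 1938 - 5p = p - 102, so 2040 = 6p and p* = 340, q* = 238.
The ceiling of 178 is below the equilibrium price 340, so it binds.
At p = 178: qd = 1938 - 5·178 = 1048 and qs = 178 - 102 = 76.
Quantity traded falls to 76. At q = 76 the demand price is (1938 - 76)/5 = 372.4 and the supply price is 102 + 76 = 178.
Deadweight loss = ½ · (372.4 - 178) · (238 - 76) = ½ · 194.4 · 162 = 15746.4.

15746.4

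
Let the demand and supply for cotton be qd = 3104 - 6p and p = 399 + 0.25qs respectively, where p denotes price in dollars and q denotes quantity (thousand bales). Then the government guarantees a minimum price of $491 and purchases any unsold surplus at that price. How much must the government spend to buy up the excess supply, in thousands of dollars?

Rearranging supply gives qs = 4p - 1596. Setting quantity demanded equal to quantity supplied, 3104 - 6p = 4p - 1596, gives p* = 470 and q* = 284.
Since 491 > 470, the floor is binding.
At p = 491: qd = 3104 - 6·491 = 158 and qs = 4·491 - 1596 = 368.
Surplus = qs - qd = 210.
Government expenditure = surplus × support price = 210 × 491 = 103110.

103110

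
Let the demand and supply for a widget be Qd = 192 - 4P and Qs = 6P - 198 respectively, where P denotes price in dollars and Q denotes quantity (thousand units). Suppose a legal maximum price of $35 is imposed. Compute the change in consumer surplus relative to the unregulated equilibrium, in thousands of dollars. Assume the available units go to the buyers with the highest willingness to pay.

Setting quantity demanded equal to quantity supplied, 192 - 4P = 6P - 198, gives P* = 39 and Q* = 36.
Because the ceiling (35) lies below the market-clearing price, it is binding.
At P = 35: Qd = 192 - 4·35 = 52 and Qs = 6·35 - 198 = 12.
Consumer surplus without the control is ½ · (48 - 39) · 36 = 162.
With the ceiling, 12 units are sold at 35 (assume they go to the highest-value buyers). The demand price at Q = 12 is 45, so CS = ½ · [(48 - 35) + (45 - 35)] · 12 = 138.
Change in consumer surplus = 138 - 162 = -24.

-24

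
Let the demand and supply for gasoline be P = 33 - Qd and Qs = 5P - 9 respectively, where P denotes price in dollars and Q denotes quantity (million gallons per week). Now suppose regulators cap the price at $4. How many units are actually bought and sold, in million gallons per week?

11

Rearranging demand gives Qd = 33 - P. In a free market, 33 - P = 5P - 9 gives the equilibrium P* = 7, Q* = 26.
Because the ceiling (4) lies below the market-clearing price, it is binding.
At P = 4: Qd = 33 - 4 = 29 and Qs = 5·4 - 9 = 11.
The quantity actually transacted is the short side, supply: 11.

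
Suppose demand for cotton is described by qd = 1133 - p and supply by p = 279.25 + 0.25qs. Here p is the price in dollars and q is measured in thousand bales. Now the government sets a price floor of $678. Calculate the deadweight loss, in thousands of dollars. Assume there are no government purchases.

Rearranging supply gives qs = 4p - 1117. In a free market, 1133 - p = 4p - 1117 gives the equilibrium p* = 450, q* = 683.
Because the floor (678) lies above the market-clearing price, it is binding.
At p = 678: qd = 1133 - 678 = 455 and qs = 4·678 - 1117 = 1595.
Quantity traded falls to 455. At q = 455 the demand price is 1133 - 455 = 678 and the supply price is (1117 + 455)/4 = 393.
Deadweight loss = ½ · (678 - 393) · (683 - 455) = ½ · 285 · 228 = 32490.

32490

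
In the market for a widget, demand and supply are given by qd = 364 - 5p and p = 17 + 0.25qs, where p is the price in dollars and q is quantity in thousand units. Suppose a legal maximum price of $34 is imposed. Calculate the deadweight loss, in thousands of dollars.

Rearranging supply gives qs = 4p - 68. In a free market, 364 - 5p = 4p - 68 gives the equilibrium p* = 48, q* = 124.
The ceiling of 34 is below the equilibrium price 48, so it binds.
At p = 34: qd = 364 - 5·34 = 194 and qs = 4·34 - 68 = 68.
Quantity traded falls to 68. At q = 68 the demand price is (364 - 68)/5 = 59.2 and the supply price is (68 + 68)/4 = 34.
Deadweight loss = ½ · (59.2 - 34) · (124 - 68) = ½ · 25.2 · 56 = 705.6.

705.6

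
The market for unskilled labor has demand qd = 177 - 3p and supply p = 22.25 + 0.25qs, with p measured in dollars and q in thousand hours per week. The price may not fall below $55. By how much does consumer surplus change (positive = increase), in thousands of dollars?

Rearranging supply gives qs = 4p - 89. In a free market, 177 - 3p = 4p - 89 gives the equilibrium p* = 38, q* = 63.
Since 55 > 38, the floor is binding.
At p = 55: qd = 177 - 3·55 = 12 and qs = 4·55 - 89 = 131.
Consumer surplus without the control is ½ · (59 - 38) · 63 = 661.5.
With the floor, consumers buy 12 units at 55, so CS = ½ · (59 - 55) · 12 = 24.
Change in consumer surplus = 24 - 661.5 = -637.5.

-637.5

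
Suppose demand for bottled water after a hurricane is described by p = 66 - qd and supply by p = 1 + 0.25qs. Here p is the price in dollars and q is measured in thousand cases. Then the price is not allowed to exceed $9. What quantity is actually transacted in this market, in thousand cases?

Rearranging demand gives qd = 66 - p; rearranging supply gives qs = 4p - 4. In a free market, 66 - p = 4p - 4 gives the equilibrium p* = 14, q* = 52.
Because the ceiling (9) lies below the market-clearing price, it is binding.
At p = 9: qd = 66 - 9 = 57 and qs = 4·9 - 4 = 32.
The quantity actually transacted is the short side, supply: 32.

32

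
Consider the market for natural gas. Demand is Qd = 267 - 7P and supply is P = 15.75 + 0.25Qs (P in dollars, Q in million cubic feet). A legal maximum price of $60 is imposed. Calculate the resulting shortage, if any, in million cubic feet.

0

Rearranging supply gives Qs = 4P - 63. Without the control the market clears where 267 - 7P = 4P - 63, i.e. P* = 30 and Q* = 57.
Since 60 is above P* = 30, the ceiling does not bind and the free-market outcome prevails.
Since the control does not bind, there is no shortage.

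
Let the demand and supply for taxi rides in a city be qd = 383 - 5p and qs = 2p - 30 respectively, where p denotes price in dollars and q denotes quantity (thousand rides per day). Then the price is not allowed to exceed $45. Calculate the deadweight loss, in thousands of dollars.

274.4

Setting quantity demanded equal to quantity supplied, 383 - 5p = 2p - 30, gives p* = 59 and q* = 88.
Because the ceiling (45) lies below the market-clearing price, it is binding.
At p = 45: qd = 383 - 5·45 = 158 and qs = 2·45 - 30 = 60.
Quantity traded falls to 60. At q = 60 the demand price is (383 - 60)/5 = 64.6 and the supply price is (30 + 60)/2 = 45.
Deadweight loss = ½ · (64.6 - 45) · (88 - 60) = ½ · 19.6 · 28 = 274.4.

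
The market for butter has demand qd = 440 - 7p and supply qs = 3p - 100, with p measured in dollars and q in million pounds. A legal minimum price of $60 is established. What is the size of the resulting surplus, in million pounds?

60

Setting quantity demanded equal to quantity supplied, 440 - 7p = 3p - 100, gives p* = 54 and q* = 62.
Since 60 > 54, the floor is binding.
At p = 60: qd = 440 - 7·60 = 20 and qs = 3·60 - 100 = 80.
Surplus = qs - qd = 80 - 20 = 60.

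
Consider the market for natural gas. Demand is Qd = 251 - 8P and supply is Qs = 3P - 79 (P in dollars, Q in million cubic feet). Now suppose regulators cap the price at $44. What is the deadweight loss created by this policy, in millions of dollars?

Equilibrium: 251 - 8P = 3P - 79, so 330 = 11P and P* = 30, Q* = 11.
The ceiling of 44 is above the equilibrium price 30, so it is not binding; the market clears at P* = 30, Q* = 11.
Since the control does not bind, no trades are prevented and deadweight loss is zero.

0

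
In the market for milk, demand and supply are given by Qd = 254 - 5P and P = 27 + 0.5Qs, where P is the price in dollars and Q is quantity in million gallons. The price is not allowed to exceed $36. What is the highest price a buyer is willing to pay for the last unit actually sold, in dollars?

47.2

Rearranging supply gives Qs = 2P - 54. Equilibrium: 254 - 5P = 2P - 54, so 308 = 7P and P* = 44, Q* = 34.
The ceiling of 36 is below the equilibrium price 44, so it binds.
At P = 36: Qd = 254 - 5·36 = 74 and Qs = 2·36 - 54 = 18.
Only 18 units reach the market. On the demand curve, the marginal buyer's willingness to pay at Q = 18 is (254 - 18)/5 = 47.2.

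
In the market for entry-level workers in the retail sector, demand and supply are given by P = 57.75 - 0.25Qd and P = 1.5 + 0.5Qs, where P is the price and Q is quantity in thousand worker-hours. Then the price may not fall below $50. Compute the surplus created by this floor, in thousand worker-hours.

Rearranging demand gives Qd = 231 - 4P; rearranging supply gives Qs = 2P - 3. Without the control the market clears where 231 - 4P = 2P - 3, i.e. P* = 39 and Q* = 75.
The floor of 50 is above the equilibrium price 39, so it binds.
At P = 50: Qd = 231 - 4·50 = 31 and Qs = 2·50 - 3 = 97.
Surplus = Qs - Qd = 97 - 31 = 66.

66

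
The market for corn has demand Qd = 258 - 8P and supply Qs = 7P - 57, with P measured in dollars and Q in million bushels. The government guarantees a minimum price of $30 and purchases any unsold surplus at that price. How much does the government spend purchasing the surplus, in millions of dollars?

Without the control the market clears where 258 - 8P = 7P - 57, i.e. P* = 21 and Q* = 90.
Because the floor (30) lies above the market-clearing price, it is binding.
At P = 30: Qd = 258 - 8·30 = 18 and Qs = 7·30 - 57 = 153.
Surplus = Qs - Qd = 135.
Government expenditure = surplus × support price = 135 × 30 = 4050.

4050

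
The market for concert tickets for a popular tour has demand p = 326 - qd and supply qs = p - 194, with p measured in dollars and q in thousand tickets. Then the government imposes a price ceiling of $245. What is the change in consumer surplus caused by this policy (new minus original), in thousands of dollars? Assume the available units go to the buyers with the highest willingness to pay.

652.5

Rearranging demand gives qd = 326 - p. Setting quantity demanded equal to quantity supplied, 326 - p = p - 194, gives p* = 260 and q* = 66.
The ceiling of 245 is below the equilibrium price 260, so it binds.
At p = 245: qd = 326 - 245 = 81 and qs = 245 - 194 = 51.
Consumer surplus without the control is ½ · (326 - 260) · 66 = 2178.
With the ceiling, 51 units are sold at 245 (assume they go to the highest-value buyers). The demand price at q = 51 is 275, so CS = ½ · [(326 - 245) + (275 - 245)] · 51 = 2830.5.
Change in consumer surplus = 2830.5 - 2178 = 652.5.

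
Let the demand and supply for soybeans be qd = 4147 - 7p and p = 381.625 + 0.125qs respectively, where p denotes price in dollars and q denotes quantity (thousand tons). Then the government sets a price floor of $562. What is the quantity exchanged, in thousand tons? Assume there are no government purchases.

Rearranging supply gives qs = 8p - 3053. In a free market, 4147 - 7p = 8p - 3053 gives the equilibrium p* = 480, q* = 787.
Because the floor (562) lies above the market-clearing price, it is binding.
At p = 562: qd = 4147 - 7·562 = 213 and qs = 8·562 - 3053 = 1443.
The quantity actually transacted is the short side, demand: 213.

213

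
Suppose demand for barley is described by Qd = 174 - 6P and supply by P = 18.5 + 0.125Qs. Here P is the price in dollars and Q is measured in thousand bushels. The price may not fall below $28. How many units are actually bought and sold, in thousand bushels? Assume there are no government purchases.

Rearranging supply gives Qs = 8P - 148. Setting quantity demanded equal to quantity supplied, 174 - 6P = 8P - 148, gives P* = 23 and Q* = 36.
Because the floor (28) lies above the market-clearing price, it is binding.
At P = 28: Qd = 174 - 6·28 = 6 and Qs = 8·28 - 148 = 76.
The quantity actually transacted is the short side, demand: 6.

6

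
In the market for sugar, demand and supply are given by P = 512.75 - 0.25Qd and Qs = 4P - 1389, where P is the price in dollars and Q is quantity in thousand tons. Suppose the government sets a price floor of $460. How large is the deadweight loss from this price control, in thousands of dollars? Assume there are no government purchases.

Rearranging demand gives Qd = 2051 - 4P. In a free market, 2051 - 4P = 4P - 1389 gives the equilibrium P* = 430, Q* = 331.
Since 460 > 430, the floor is binding.
At P = 460: Qd = 2051 - 4·460 = 211 and Qs = 4·460 - 1389 = 451.
Quantity traded falls to 211. At Q = 211 the demand price is (2051 - 211)/4 = 460 and the supply price is (1389 + 211)/4 = 400.
Deadweight loss = ½ · (460 - 400) · (331 - 211) = ½ · 60 · 120 = 3600.

3600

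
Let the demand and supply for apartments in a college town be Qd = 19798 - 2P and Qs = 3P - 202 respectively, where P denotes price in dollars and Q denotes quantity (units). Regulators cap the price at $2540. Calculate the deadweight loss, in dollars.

7993500

Setting quantity demanded equal to quantity supplied, 19798 - 2P = 3P - 202, gives P* = 4000 and Q* = 11798.
Since 2540 < 4000, the ceiling is binding.
At P = 2540: Qd = 19798 - 2·2540 = 14718 and Qs = 3·2540 - 202 = 7418.
Quantity traded falls to 7418. At Q = 7418 the demand price is (19798 - 7418)/2 = 6190 and the supply price is (202 + 7418)/3 = 2540.
Deadweight loss = ½ · (6190 - 2540) · (11798 - 7418) = ½ · 3650 · 4380 = 7993500.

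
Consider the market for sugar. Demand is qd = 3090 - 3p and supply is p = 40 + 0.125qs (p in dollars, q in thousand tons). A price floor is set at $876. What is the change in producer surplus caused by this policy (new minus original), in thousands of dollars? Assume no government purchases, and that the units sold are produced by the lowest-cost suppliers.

81291.75

Rearranging supply gives qs = 8p - 320. Setting quantity demanded equal to quantity supplied, 3090 - 3p = 8p - 320, gives p* = 310 and q* = 2160.
The floor of 876 is above the equilibrium price 310, so it binds.
At p = 876: qd = 3090 - 3·876 = 462 and qs = 8·876 - 320 = 6688.
Producer surplus without the control is ½ · (310 - 40) · 2160 = 291600.
With the floor, 462 units are sold at 876. The supply price at q = 462 is 97.75, so PS = ½ · [(876 - 40) + (876 - 97.75)] · 462 = 372891.75.
Change in producer surplus = 372891.75 - 291600 = 81291.75.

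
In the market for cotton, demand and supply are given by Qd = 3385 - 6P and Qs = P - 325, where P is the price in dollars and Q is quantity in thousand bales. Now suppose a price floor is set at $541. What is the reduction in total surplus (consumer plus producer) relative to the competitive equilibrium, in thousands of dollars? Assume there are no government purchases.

Without the control the market clears where 3385 - 6P = P - 325, i.e. P* = 530 and Q* = 205.
The floor of 541 is above the equilibrium price 530, so it binds.
At P = 541: Qd = 3385 - 6·541 = 139 and Qs = 541 - 325 = 216.
Quantity traded falls to 139. At Q = 139 the demand price is (3385 - 139)/6 = 541 and the supply price is 325 + 139 = 464.
Deadweight loss = ½ · (541 - 464) · (205 - 139) = ½ · 77 · 66 = 2541.

2541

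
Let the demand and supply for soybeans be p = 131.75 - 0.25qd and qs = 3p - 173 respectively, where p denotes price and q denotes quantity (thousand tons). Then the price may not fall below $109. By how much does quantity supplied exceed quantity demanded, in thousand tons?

63

Rearranging demand gives qd = 527 - 4p. Setting quantity demanded equal to quantity supplied, 527 - 4p = 3p - 173, gives p* = 100 and q* = 127.
Because the floor (109) lies above the market-clearing price, it is binding.
At p = 109: qd = 527 - 4·109 = 91 and qs = 3·109 - 173 = 154.
Surplus = qs - qd = 154 - 91 = 63.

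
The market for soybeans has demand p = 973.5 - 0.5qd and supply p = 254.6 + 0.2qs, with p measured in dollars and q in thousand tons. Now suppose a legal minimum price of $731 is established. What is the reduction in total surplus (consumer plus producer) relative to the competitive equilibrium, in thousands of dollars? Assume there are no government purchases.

102817.4

Rearranging demand gives qd = 1947 - 2p; rearranging supply gives qs = 5p - 1273. Without the control the market clears where 1947 - 2p = 5p - 1273, i.e. p* = 460 and q* = 1027.
The floor of 731 is above the equilibrium price 460, so it binds.
At p = 731: qd = 1947 - 2·731 = 485 and qs = 5·731 - 1273 = 2382.
Quantity traded falls to 485. At q = 485 the demand price is (1947 - 485)/2 = 731 and the supply price is (1273 + 485)/5 = 351.6.
Deadweight loss = ½ · (731 - 351.6) · (1027 - 485) = ½ · 379.4 · 542 = 102817.4.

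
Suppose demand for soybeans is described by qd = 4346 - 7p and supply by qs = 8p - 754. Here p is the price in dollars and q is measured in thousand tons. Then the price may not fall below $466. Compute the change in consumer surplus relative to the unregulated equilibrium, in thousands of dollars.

Equilibrium: 4346 - 7p = 8p - 754, so 5100 = 15p and p* = 340, q* = 1966.
Because the floor (466) lies above the market-clearing price, it is binding.
At p = 466: qd = 4346 - 7·466 = 1084 and qs = 8·466 - 754 = 2974.
Consumer surplus without the control is ½ · (4346/7 - 340) · 1966 = 1932578/7.
With the floor, consumers buy 1084 units at 466, so CS = ½ · (4346/7 - 466) · 1084 = 587528/7.
Change in consumer surplus = 587528/7 - 1932578/7 = -192150.

-192150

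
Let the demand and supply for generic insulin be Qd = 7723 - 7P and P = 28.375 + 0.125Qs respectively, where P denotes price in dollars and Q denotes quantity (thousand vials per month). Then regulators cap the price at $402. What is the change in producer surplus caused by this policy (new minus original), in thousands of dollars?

-448128

Rearranging supply gives Qs = 8P - 227. In a free market, 7723 - 7P = 8P - 227 gives the equilibrium P* = 530, Q* = 4013.
The ceiling of 402 is below the equilibrium price 530, so it binds.
At P = 402: Qd = 7723 - 7·402 = 4909 and Qs = 8·402 - 227 = 2989.
Producer surplus without the control is ½ · (530 - 28.375) · 4013 = 1006510.5625.
With the ceiling, producers sell 2989 units at 402, so PS = ½ · (402 - 28.375) · 2989 = 558382.5625.
Change in producer surplus = 558382.5625 - 1006510.5625 = -448128.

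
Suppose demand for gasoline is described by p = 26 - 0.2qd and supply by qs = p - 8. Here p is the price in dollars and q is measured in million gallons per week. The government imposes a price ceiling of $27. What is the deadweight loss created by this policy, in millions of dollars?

Rearranging demand gives qd = 130 - 5p. Without the control the market clears where 130 - 5p = p - 8, i.e. p* = 23 and q* = 15.
Since 27 is above p* = 23, the ceiling does not bind and the free-market outcome prevails.
Since the control does not bind, no trades are prevented and deadweight loss is zero.

0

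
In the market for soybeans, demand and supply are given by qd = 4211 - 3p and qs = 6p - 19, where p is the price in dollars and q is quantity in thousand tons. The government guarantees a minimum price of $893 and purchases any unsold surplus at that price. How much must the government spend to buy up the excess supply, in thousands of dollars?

3399651

Without the control the market clears where 4211 - 3p = 6p - 19, i.e. p* = 470 and q* = 2801.
Because the floor (893) lies above the market-clearing price, it is binding.
At p = 893: qd = 4211 - 3·893 = 1532 and qs = 6·893 - 19 = 5339.
Surplus = qs - qd = 3807.
Government expenditure = surplus × support price = 3807 × 893 = 3399651.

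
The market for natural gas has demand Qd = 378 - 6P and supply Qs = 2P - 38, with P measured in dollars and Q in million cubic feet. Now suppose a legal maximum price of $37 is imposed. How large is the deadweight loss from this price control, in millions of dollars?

300

Equilibrium: 378 - 6P = 2P - 38, so 416 = 8P and P* = 52, Q* = 66.
The ceiling of 37 is below the equilibrium price 52, so it binds.
At P = 37: Qd = 378 - 6·37 = 156 and Qs = 2·37 - 38 = 36.
Quantity traded falls to 36. At Q = 36 the demand price is (378 - 36)/6 = 57 and the supply price is (38 + 36)/2 = 37.
Deadweight loss = ½ · (57 - 37) · (66 - 36) = ½ · 20 · 30 = 300.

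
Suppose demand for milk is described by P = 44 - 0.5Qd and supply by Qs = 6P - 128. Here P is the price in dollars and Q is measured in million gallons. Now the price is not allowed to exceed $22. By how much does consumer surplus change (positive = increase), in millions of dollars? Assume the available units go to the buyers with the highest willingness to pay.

-205

Rearranging demand gives Qd = 88 - 2P. Without the control the market clears where 88 - 2P = 6P - 128, i.e. P* = 27 and Q* = 34.
The ceiling of 22 is below the equilibrium price 27, so it binds.
At P = 22: Qd = 88 - 2·22 = 44 and Qs = 6·22 - 128 = 4.
Consumer surplus without the control is ½ · (44 - 27) · 34 = 289.
With the ceiling, 4 units are sold at 22 (assume they go to the highest-value buyers). The demand price at Q = 4 is 42, so CS = ½ · [(44 - 22) + (42 - 22)] · 4 = 84.
Change in consumer surplus = 84 - 289 = -205.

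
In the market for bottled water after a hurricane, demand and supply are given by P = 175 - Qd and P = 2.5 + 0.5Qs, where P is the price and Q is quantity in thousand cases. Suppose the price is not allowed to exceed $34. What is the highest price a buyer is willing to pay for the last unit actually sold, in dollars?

112

Rearranging demand gives Qd = 175 - P; rearranging supply gives Qs = 2P - 5. Setting quantity demanded equal to quantity supplied, 175 - P = 2P - 5, gives P* = 60 and Q* = 115.
The ceiling of 34 is below the equilibrium price 60, so it binds.
At P = 34: Qd = 175 - 34 = 141 and Qs = 2·34 - 5 = 63.
Only 63 units reach the market. On the demand curve, the marginal buyer's willingness to pay at Q = 63 is (175 - 63) = 112.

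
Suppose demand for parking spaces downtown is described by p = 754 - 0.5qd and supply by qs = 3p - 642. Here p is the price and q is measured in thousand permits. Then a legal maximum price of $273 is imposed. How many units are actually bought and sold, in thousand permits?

177

Rearranging demand gives qd = 1508 - 2p. In a free market, 1508 - 2p = 3p - 642 gives the equilibrium p* = 430, q* = 648.
Since 273 < 430, the ceiling is binding.
At p = 273: qd = 1508 - 2·273 = 962 and qs = 3·273 - 642 = 177.
The quantity actually transacted is the short side, supply: 177.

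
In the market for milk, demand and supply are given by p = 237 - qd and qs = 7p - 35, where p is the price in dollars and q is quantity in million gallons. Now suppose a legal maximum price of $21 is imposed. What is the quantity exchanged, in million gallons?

112

Rearranging demand gives qd = 237 - p. Without the control the market clears where 237 - p = 7p - 35, i.e. p* = 34 and q* = 203.
The ceiling of 21 is below the equilibrium price 34, so it binds.
At p = 21: qd = 237 - 21 = 216 and qs = 7·21 - 35 = 112.
The quantity actually transacted is the short side, supply: 112.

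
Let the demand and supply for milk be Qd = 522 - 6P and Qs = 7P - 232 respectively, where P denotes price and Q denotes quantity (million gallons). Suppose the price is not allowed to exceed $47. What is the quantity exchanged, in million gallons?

97

Equilibrium: 522 - 6P = 7P - 232, so 754 = 13P and P* = 58, Q* = 174.
The ceiling of 47 is below the equilibrium price 58, so it binds.
At P = 47: Qd = 522 - 6·47 = 240 and Qs = 7·47 - 232 = 97.
The quantity actually transacted is the short side, supply: 97.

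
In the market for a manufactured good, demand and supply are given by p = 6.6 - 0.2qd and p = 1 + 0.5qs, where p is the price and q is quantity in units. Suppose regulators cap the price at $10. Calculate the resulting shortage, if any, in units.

Rearranging demand gives qd = 33 - 5p; rearranging supply gives qs = 2p - 2. Without the control the market clears where 33 - 5p = 2p - 2, i.e. p* = 5 and q* = 8.
The ceiling of 10 is above the equilibrium price 5, so it is not binding; the market clears at p* = 5, q* = 8.
Since the control does not bind, there is no shortage.

0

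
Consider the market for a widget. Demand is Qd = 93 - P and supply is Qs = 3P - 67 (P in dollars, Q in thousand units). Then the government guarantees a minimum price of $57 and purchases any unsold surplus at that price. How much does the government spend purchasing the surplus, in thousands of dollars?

Equilibrium: 93 - P = 3P - 67, so 160 = 4P and P* = 40, Q* = 53.
The floor of 57 is above the equilibrium price 40, so it binds.
At P = 57: Qd = 93 - 57 = 36 and Qs = 3·57 - 67 = 104.
Surplus = Qs - Qd = 68.
Government expenditure = surplus × support price = 68 × 57 = 3876.

3876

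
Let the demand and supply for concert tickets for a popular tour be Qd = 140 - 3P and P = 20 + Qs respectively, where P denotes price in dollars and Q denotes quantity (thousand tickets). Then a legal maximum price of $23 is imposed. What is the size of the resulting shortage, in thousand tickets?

68

Rearranging supply gives Qs = P - 20. Without the control the market clears where 140 - 3P = P - 20, i.e. P* = 40 and Q* = 20.
Since 23 < 40, the ceiling is binding.
At P = 23: Qd = 140 - 3·23 = 71 and Qs = 23 - 20 = 3.
Shortage = Qd - Qs = 71 - 3 = 68.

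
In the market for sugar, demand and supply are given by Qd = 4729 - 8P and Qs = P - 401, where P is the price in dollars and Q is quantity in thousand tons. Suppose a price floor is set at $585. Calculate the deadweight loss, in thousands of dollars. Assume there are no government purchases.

Setting quantity demanded equal to quantity supplied, 4729 - 8P = P - 401, gives P* = 570 and Q* = 169.
Since 585 > 570, the floor is binding.
At P = 585: Qd = 4729 - 8·585 = 49 and Qs = 585 - 401 = 184.
Quantity traded falls to 49. At Q = 49 the demand price is (4729 - 49)/8 = 585 and the supply price is 401 + 49 = 450.
Deadweight loss = ½ · (585 - 450) · (169 - 49) = ½ · 135 · 120 = 8100.

8100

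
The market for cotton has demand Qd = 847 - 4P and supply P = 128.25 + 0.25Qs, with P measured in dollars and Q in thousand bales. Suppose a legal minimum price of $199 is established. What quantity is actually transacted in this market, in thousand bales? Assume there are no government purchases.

51

Rearranging supply gives Qs = 4P - 513. In a free market, 847 - 4P = 4P - 513 gives the equilibrium P* = 170, Q* = 167.
The floor of 199 is above the equilibrium price 170, so it binds.
At P = 199: Qd = 847 - 4·199 = 51 and Qs = 4·199 - 513 = 283.
The quantity actually transacted is the short side, demand: 51.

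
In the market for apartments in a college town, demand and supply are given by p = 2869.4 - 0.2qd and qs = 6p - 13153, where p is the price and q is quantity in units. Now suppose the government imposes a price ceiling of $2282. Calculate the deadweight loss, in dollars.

313658.4

Rearranging demand gives qd = 14347 - 5p. Setting quantity demanded equal to quantity supplied, 14347 - 5p = 6p - 13153, gives p* = 2500 and q* = 1847.
Because the ceiling (2282) lies below the market-clearing price, it is binding.
At p = 2282: qd = 14347 - 5·2282 = 2937 and qs = 6·2282 - 13153 = 539.
Quantity traded falls to 539. At q = 539 the demand price is (14347 - 539)/5 = 2761.6 and the supply price is (13153 + 539)/6 = 2282.
Deadweight loss = ½ · (2761.6 - 2282) · (1847 - 539) = ½ · 479.6 · 1308 = 313658.4.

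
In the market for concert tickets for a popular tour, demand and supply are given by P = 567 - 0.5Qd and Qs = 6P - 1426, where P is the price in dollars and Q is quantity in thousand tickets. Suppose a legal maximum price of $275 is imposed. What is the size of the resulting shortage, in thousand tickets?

360

Rearranging demand gives Qd = 1134 - 2P. Setting quantity demanded equal to quantity supplied, 1134 - 2P = 6P - 1426, gives P* = 320 and Q* = 494.
Since 275 < 320, the ceiling is binding.
At P = 275: Qd = 1134 - 2·275 = 584 and Qs = 6·275 - 1426 = 224.
Shortage = Qd - Qs = 584 - 224 = 360.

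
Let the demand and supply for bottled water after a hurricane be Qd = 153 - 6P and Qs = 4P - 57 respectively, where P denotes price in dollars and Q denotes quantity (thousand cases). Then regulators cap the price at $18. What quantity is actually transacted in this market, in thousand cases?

In a free market, 153 - 6P = 4P - 57 gives the equilibrium P* = 21, Q* = 27.
Since 18 < 21, the ceiling is binding.
At P = 18: Qd = 153 - 6·18 = 45 and Qs = 4·18 - 57 = 15.
The quantity actually transacted is the short side, supply: 15.

15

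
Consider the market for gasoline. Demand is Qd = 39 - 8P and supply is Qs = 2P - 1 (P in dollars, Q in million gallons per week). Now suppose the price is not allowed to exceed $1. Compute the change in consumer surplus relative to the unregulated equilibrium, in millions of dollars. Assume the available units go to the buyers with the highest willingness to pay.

Setting quantity demanded equal to quantity supplied, 39 - 8P = 2P - 1, gives P* = 4 and Q* = 7.
Since 1 < 4, the ceiling is binding.
At P = 1: Qd = 39 - 8·1 = 31 and Qs = 2·1 - 1 = 1.
Consumer surplus without the control is ½ · (4.875 - 4) · 7 = 3.0625.
With the ceiling, 1 units are sold at 1 (assume they go to the highest-value buyers). The demand price at Q = 1 is 4.75, so CS = ½ · [(4.875 - 1) + (4.75 - 1)] · 1 = 3.8125.
Change in consumer surplus = 3.8125 - 3.0625 = 0.75.

0.75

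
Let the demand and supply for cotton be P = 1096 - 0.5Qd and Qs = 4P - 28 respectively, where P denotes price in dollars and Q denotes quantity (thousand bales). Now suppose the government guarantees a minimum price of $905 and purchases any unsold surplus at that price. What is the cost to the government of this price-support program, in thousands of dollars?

2905050

Rearranging demand gives Qd = 2192 - 2P. Without the control the market clears where 2192 - 2P = 4P - 28, i.e. P* = 370 and Q* = 1452.
Because the floor (905) lies above the market-clearing price, it is binding.
At P = 905: Qd = 2192 - 2·905 = 382 and Qs = 4·905 - 28 = 3592.
Surplus = Qs - Qd = 3210.
Government expenditure = surplus × support price = 3210 × 905 = 2905050.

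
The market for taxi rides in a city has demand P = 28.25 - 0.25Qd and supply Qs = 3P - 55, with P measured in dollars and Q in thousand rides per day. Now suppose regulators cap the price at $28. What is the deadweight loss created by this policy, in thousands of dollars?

0

Rearranging demand gives Qd = 113 - 4P. Setting quantity demanded equal to quantity supplied, 113 - 4P = 3P - 55, gives P* = 24 and Q* = 17.
The ceiling of 28 is above the equilibrium price 24, so it is not binding; the market clears at P* = 24, Q* = 17.
Since the control does not bind, no trades are prevented and deadweight loss is zero.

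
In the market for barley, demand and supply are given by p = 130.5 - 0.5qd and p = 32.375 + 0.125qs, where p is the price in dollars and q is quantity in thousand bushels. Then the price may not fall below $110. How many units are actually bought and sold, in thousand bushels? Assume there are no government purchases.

Rearranging demand gives qd = 261 - 2p; rearranging supply gives qs = 8p - 259. Setting quantity demanded equal to quantity supplied, 261 - 2p = 8p - 259, gives p* = 52 and q* = 157.
Since 110 > 52, the floor is binding.
At p = 110: qd = 261 - 2·110 = 41 and qs = 8·110 - 259 = 621.
The quantity actually transacted is the short side, demand: 41.

41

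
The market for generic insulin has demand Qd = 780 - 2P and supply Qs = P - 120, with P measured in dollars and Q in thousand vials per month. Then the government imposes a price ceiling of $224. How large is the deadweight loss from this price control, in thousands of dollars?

4332

Without the control the market clears where 780 - 2P = P - 120, i.e. P* = 300 and Q* = 180.
Since 224 < 300, the ceiling is binding.
At P = 224: Qd = 780 - 2·224 = 332 and Qs = 224 - 120 = 104.
Quantity traded falls to 104. At Q = 104 the demand price is (780 - 104)/2 = 338 and the supply price is 120 + 104 = 224.
Deadweight loss = ½ · (338 - 224) · (180 - 104) = ½ · 114 · 76 = 4332.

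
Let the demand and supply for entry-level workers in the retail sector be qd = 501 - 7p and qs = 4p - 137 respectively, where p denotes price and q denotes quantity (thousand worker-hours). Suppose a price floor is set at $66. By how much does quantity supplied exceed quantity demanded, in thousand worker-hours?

88

Without the control the market clears where 501 - 7p = 4p - 137, i.e. p* = 58 and q* = 95.
Because the floor (66) lies above the market-clearing price, it is binding.
At p = 66: qd = 501 - 7·66 = 39 and qs = 4·66 - 137 = 127.
Surplus = qs - qd = 127 - 39 = 88.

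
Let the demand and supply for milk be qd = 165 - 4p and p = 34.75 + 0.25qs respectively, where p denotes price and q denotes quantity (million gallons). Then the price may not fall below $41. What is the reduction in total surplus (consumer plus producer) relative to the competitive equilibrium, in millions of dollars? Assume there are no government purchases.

36

Rearranging supply gives qs = 4p - 139. Setting quantity demanded equal to quantity supplied, 165 - 4p = 4p - 139, gives p* = 38 and q* = 13.
The floor of 41 is above the equilibrium price 38, so it binds.
At p = 41: qd = 165 - 4·41 = 1 and qs = 4·41 - 139 = 25.
Quantity traded falls to 1. At q = 1 the demand price is (165 - 1)/4 = 41 and the supply price is (139 + 1)/4 = 35.
Deadweight loss = ½ · (41 - 35) · (13 - 1) = ½ · 6 · 12 = 36.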